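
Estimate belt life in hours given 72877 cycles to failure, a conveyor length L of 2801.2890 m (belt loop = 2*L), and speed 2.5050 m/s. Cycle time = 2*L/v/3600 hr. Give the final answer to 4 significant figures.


cycle_time = 2 * 2801.2890 / 2.5050 / 3600 = 0.621266 hr
life = 72877 * 0.621266 = 45280 hours


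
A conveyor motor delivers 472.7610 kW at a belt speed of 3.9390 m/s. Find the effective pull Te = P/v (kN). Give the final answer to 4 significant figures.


Te = P / v = 472.7610 / 3.9390
Te = 120.0 kN


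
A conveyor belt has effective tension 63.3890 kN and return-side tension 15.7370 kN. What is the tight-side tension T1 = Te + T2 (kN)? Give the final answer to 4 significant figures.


T1 = Te + T2 = 63.3890 + 15.7370
T1 = 79.13 kN


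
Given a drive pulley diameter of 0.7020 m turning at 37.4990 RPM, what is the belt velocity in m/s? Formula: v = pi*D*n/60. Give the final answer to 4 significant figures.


v = pi * 0.7020 * 37.4990 / 60
v = 1.378 m/s


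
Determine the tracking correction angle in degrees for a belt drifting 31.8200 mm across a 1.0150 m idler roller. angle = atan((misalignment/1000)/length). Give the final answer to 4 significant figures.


misalign_m = 31.8200 / 1000 = 0.031820 m
angle = atan(0.031820 / 1.0150)
angle = 1.796 deg


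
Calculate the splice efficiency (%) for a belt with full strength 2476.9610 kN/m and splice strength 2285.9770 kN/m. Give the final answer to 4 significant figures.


Eff = 2285.9770 / 2476.9610 * 100
Eff = 92.29 %


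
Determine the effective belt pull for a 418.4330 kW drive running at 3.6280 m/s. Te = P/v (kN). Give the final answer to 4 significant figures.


Te = P / v = 418.4330 / 3.6280
Te = 115.3 kN


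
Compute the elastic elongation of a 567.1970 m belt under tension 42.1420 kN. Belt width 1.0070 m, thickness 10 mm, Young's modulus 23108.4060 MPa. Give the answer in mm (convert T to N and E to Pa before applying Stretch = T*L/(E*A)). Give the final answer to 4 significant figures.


A = 1.0070 * 0.01 = 0.01007 m^2
Stretch = 42.1420*1000 * 567.1970 / (23108.4060e6 * 0.01007) * 1000
Stretch = 102.7 mm


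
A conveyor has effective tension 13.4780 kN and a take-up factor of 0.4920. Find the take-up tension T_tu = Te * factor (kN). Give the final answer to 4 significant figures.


T_tu = 13.4780 * 0.4920
T_tu = 6.631 kN


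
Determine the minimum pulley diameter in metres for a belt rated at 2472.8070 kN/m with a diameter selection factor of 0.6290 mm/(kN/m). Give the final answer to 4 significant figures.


D = 2472.8070 * 0.6290 / 1000
D = 1.555 m


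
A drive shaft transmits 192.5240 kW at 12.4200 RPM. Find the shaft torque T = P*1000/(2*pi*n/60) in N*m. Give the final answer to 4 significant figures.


omega = 2*pi*12.4200/60 = 1.30062 rad/s
T = 192.5240*1000 / 1.30062
T = 148000 N*m


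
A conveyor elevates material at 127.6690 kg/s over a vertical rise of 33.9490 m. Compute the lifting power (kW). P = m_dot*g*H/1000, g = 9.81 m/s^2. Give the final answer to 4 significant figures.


P = 127.6690 * 9.81 * 33.9490 / 1000
P = 42.52 kW


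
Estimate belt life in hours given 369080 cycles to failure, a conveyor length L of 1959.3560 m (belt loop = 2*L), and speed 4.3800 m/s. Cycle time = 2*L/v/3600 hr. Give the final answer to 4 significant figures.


cycle_time = 2 * 1959.3560 / 4.3800 / 3600 = 0.248523 hr
life = 369080 * 0.248523 = 91720 hours


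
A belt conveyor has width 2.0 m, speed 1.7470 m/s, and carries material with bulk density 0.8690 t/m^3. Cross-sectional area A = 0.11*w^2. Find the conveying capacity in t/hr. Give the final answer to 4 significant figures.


A = 0.11 * 2.0^2 = 0.44 m^2
C = 0.44 * 1.7470 * 0.8690 * 3600
C = 2405 t/hr


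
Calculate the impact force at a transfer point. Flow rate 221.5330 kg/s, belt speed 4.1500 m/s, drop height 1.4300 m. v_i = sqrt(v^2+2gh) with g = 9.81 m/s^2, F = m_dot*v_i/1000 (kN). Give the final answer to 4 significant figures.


v_i = sqrt(4.1500^2 + 2*9.81*1.4300) = 6.72897 m/s
F = 221.5330 * 6.72897 / 1000
F = 1.491 kN


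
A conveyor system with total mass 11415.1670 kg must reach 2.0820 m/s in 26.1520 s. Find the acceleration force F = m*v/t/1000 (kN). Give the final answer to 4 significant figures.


F = 11415.1670 * 2.0820 / 26.1520 / 1000
F = 0.9088 kN


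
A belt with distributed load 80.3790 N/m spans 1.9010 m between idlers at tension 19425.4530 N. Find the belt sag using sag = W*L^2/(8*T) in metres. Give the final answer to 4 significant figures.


sag = 80.3790 * 1.9010^2 / (8 * 19425.4530)
sag = 0.001869 m


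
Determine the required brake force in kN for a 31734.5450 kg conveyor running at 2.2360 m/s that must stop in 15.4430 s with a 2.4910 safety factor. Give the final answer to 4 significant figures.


F = 31734.5450 * 2.2360 / 15.4430 * 2.4910 / 1000
F = 11.45 kN


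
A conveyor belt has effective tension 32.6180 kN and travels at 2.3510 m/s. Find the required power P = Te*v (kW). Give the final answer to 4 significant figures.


P = Te * v = 32.6180 * 2.3510
P = 76.68 kW


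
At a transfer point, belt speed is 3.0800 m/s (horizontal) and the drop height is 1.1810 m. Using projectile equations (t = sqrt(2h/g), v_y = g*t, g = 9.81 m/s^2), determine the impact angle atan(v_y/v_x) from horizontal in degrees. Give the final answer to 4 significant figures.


t = sqrt(2*1.1810/9.81) = 0.490688 s
v_y = 9.81 * 0.490688 = 4.81365 m/s
angle = atan(4.81365 / 3.0800) = 57.39 deg


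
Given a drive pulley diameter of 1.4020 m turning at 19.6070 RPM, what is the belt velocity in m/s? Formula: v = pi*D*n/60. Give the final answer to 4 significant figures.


v = pi * 1.4020 * 19.6070 / 60
v = 1.439 m/s


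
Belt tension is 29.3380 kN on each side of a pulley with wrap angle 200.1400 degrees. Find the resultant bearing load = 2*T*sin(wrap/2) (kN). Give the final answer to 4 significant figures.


F = 2 * 29.3380 * sin(200.1400/2 deg)
F = 57.77 kN


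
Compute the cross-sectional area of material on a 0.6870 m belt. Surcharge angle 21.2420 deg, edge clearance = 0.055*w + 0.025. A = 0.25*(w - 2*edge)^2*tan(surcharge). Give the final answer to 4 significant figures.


edge = 0.055*0.6870 + 0.025 = 0.062785 m
ew = 0.6870 - 2*0.062785 = 0.56143 m
A = 0.25 * 0.56143^2 * tan(21.2420 deg)
A = 0.03063 m^2


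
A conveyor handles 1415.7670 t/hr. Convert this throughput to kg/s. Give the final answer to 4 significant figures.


m_dot = 1415.7670 * 1000 / 3600
m_dot = 393.3 kg/s


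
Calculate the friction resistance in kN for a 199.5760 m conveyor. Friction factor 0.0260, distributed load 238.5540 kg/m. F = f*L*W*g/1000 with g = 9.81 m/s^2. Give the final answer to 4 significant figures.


F = 0.0260 * 199.5760 * 238.5540 * 9.81 / 1000
F = 12.14 kN


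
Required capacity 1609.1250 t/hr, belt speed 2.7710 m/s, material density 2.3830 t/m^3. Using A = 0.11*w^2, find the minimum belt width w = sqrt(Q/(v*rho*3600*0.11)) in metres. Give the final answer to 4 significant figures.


A_req = 1609.1250 / (2.7710 * 2.3830 * 3600) = 0.0676903 m^2
w = sqrt(0.0676903 / 0.11)
w = 0.7845 m


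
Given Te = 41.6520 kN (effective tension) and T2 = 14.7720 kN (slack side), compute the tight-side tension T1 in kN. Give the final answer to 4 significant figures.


T1 = Te + T2 = 41.6520 + 14.7720
T1 = 56.42 kN


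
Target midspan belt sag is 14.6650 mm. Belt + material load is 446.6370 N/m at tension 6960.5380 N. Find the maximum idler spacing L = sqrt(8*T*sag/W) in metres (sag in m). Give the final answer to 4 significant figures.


sag = 14.6650/1000 = 0.014665 m
L = sqrt(8 * 6960.5380 * 0.014665 / 446.6370)
L = 1.352 m


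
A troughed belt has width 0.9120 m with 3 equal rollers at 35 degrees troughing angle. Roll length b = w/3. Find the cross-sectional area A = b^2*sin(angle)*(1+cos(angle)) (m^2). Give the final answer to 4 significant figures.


b = 0.9120/3 = 0.304 m
A = 0.304^2 * sin(35 deg) * (1 + cos(35 deg))
A = 0.09643 m^2


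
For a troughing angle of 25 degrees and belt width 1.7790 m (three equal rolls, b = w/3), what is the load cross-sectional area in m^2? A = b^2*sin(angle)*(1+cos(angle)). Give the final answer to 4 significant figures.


b = 1.7790/3 = 0.593 m
A = 0.593^2 * sin(25 deg) * (1 + cos(25 deg))
A = 0.2833 m^2


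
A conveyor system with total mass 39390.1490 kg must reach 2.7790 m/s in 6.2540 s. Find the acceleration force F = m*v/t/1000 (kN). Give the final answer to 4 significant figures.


F = 39390.1490 * 2.7790 / 6.2540 / 1000
F = 17.50 kN


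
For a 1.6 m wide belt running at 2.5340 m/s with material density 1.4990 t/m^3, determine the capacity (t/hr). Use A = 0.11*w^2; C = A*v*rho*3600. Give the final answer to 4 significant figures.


A = 0.11 * 1.6^2 = 0.2816 m^2
C = 0.2816 * 2.5340 * 1.4990 * 3600
C = 3851 t/hr


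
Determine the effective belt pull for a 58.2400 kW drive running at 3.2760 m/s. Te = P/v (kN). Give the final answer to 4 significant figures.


Te = P / v = 58.2400 / 3.2760
Te = 17.78 kN


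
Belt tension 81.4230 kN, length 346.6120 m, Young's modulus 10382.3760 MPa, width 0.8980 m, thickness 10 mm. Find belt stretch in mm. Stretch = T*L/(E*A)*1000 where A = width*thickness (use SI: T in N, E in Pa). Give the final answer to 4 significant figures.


A = 0.8980 * 0.01 = 0.00898 m^2
Stretch = 81.4230*1000 * 346.6120 / (10382.3760e6 * 0.00898) * 1000
Stretch = 302.7 mm


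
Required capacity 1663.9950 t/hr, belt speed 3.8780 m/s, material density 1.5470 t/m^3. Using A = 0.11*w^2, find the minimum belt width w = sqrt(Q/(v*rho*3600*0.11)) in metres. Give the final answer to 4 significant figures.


A_req = 1663.9950 / (3.8780 * 1.5470 * 3600) = 0.0770462 m^2
w = sqrt(0.0770462 / 0.11)
w = 0.8369 m


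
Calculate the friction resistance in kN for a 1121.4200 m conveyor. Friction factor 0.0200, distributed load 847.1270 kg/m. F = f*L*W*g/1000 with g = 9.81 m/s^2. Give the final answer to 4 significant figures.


F = 0.0200 * 1121.4200 * 847.1270 * 9.81 / 1000
F = 186.4 kN


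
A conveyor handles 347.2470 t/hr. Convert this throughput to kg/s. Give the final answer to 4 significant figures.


m_dot = 347.2470 * 1000 / 3600
m_dot = 96.46 kg/s


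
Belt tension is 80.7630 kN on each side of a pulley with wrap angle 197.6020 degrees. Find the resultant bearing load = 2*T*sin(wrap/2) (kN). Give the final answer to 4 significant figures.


F = 2 * 80.7630 * sin(197.6020/2 deg)
F = 159.6 kN


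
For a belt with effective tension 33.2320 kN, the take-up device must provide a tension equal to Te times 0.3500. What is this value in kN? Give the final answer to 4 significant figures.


T_tu = 33.2320 * 0.3500
T_tu = 11.63 kN


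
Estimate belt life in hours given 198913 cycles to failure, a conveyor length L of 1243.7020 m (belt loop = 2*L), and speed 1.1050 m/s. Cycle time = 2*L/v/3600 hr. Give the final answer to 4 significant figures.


cycle_time = 2 * 1243.7020 / 1.1050 / 3600 = 0.62529 hr
life = 198913 * 0.62529 = 124400 hours


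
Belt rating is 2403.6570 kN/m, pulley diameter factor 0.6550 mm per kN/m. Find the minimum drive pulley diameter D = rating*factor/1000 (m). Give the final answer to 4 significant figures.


D = 2403.6570 * 0.6550 / 1000
D = 1.574 m


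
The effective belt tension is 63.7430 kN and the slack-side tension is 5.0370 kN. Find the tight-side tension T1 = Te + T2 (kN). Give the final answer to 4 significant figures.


T1 = Te + T2 = 63.7430 + 5.0370
T1 = 68.78 kN


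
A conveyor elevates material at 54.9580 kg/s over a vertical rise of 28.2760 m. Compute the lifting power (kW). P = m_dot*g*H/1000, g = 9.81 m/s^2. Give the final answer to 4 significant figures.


P = 54.9580 * 9.81 * 28.2760 / 1000
P = 15.24 kW


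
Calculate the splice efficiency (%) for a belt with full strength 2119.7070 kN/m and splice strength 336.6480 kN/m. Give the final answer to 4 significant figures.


Eff = 336.6480 / 2119.7070 * 100
Eff = 15.88 %


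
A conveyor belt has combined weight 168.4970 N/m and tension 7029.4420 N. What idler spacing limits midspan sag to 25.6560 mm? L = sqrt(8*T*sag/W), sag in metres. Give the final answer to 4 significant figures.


sag = 25.6560/1000 = 0.025656 m
L = sqrt(8 * 7029.4420 * 0.025656 / 168.4970)
L = 2.926 m


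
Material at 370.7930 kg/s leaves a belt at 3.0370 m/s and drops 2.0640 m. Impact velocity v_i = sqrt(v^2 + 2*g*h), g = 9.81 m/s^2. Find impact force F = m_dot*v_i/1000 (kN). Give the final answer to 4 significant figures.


v_i = sqrt(3.0370^2 + 2*9.81*2.0640) = 7.05117 m/s
F = 370.7930 * 7.05117 / 1000
F = 2.615 kN


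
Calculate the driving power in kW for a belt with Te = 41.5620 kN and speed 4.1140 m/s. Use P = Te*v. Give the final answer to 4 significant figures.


P = Te * v = 41.5620 * 4.1140
P = 171.0 kW


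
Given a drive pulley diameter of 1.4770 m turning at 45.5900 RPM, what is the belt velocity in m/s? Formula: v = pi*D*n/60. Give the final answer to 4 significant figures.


v = pi * 1.4770 * 45.5900 / 60
v = 3.526 m/s


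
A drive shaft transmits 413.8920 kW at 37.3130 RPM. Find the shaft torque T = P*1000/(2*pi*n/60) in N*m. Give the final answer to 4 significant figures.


omega = 2*pi*37.3130/60 = 3.90741 rad/s
T = 413.8920*1000 / 3.90741
T = 105900 N*m


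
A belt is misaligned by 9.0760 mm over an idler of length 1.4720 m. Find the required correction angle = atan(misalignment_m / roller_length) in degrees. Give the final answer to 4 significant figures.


misalign_m = 9.0760 / 1000 = 0.009076 m
angle = atan(0.009076 / 1.4720)
angle = 0.3533 deg


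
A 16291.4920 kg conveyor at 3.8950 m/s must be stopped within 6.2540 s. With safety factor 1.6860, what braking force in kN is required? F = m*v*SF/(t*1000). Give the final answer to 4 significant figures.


F = 16291.4920 * 3.8950 / 6.2540 * 1.6860 / 1000
F = 17.11 kN


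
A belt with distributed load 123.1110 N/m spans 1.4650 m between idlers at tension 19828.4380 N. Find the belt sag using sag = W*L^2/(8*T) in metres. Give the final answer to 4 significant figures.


sag = 123.1110 * 1.4650^2 / (8 * 19828.4380)
sag = 0.001666 m


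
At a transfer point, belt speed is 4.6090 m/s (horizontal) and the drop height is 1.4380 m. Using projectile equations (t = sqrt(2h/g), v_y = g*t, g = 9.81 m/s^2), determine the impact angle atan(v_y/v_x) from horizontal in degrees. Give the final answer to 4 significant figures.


t = sqrt(2*1.4380/9.81) = 0.541452 s
v_y = 9.81 * 0.541452 = 5.31164 m/s
angle = atan(5.31164 / 4.6090) = 49.05 deg


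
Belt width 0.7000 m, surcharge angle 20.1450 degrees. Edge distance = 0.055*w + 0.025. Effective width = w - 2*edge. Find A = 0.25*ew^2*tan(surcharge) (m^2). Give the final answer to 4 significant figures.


edge = 0.055*0.7000 + 0.025 = 0.0635 m
ew = 0.7000 - 2*0.0635 = 0.573 m
A = 0.25 * 0.573^2 * tan(20.1450 deg)
A = 0.03011 m^2


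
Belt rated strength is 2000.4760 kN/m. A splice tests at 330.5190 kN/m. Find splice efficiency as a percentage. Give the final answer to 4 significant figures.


Eff = 330.5190 / 2000.4760 * 100
Eff = 16.52 %


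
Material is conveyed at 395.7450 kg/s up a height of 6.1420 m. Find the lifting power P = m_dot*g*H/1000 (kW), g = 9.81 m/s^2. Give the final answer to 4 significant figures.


P = 395.7450 * 9.81 * 6.1420 / 1000
P = 23.84 kW


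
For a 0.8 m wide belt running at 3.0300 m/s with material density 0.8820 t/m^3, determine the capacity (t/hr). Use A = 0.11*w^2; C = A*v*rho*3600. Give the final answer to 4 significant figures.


A = 0.11 * 0.8^2 = 0.0704 m^2
C = 0.0704 * 3.0300 * 0.8820 * 3600
C = 677.3 t/hr


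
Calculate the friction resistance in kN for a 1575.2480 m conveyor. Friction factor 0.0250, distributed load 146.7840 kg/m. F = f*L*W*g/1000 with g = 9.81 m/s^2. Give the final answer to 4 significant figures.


F = 0.0250 * 1575.2480 * 146.7840 * 9.81 / 1000
F = 56.71 kN


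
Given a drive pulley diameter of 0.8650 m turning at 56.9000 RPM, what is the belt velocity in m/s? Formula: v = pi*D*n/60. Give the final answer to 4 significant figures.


v = pi * 0.8650 * 56.9000 / 60
v = 2.577 m/s


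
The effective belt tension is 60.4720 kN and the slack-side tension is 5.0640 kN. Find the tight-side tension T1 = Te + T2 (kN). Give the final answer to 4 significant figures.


T1 = Te + T2 = 60.4720 + 5.0640
T1 = 65.54 kN


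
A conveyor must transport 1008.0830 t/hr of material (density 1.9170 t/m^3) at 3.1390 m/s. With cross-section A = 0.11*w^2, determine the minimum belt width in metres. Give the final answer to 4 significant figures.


A_req = 1008.0830 / (3.1390 * 1.9170 * 3600) = 0.0465351 m^2
w = sqrt(0.0465351 / 0.11)
w = 0.6504 m


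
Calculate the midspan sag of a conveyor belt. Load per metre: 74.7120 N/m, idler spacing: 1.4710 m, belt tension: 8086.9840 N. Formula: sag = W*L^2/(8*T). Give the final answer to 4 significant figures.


sag = 74.7120 * 1.4710^2 / (8 * 8086.9840)
sag = 0.002499 m


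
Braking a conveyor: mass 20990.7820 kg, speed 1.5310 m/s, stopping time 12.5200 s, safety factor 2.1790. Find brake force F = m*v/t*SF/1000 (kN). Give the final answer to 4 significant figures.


F = 20990.7820 * 1.5310 / 12.5200 * 2.1790 / 1000
F = 5.593 kN


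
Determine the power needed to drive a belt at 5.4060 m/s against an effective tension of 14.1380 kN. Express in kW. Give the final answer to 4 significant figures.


P = Te * v = 14.1380 * 5.4060
P = 76.43 kW


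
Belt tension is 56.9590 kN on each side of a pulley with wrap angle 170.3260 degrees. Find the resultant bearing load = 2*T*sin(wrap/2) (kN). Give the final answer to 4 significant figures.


F = 2 * 56.9590 * sin(170.3260/2 deg)
F = 113.5 kN


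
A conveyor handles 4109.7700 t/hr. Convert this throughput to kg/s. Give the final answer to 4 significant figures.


m_dot = 4109.7700 * 1000 / 3600
m_dot = 1142 kg/s


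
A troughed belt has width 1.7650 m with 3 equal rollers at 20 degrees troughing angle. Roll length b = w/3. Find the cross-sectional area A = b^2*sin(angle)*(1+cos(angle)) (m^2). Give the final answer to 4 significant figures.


b = 1.7650/3 = 0.588333 m
A = 0.588333^2 * sin(20 deg) * (1 + cos(20 deg))
A = 0.2296 m^2


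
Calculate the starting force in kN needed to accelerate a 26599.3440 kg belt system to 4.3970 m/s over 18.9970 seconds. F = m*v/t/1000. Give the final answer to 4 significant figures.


F = 26599.3440 * 4.3970 / 18.9970 / 1000
F = 6.157 kN


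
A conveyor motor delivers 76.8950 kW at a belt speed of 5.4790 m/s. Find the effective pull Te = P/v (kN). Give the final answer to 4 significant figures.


Te = P / v = 76.8950 / 5.4790
Te = 14.03 kN


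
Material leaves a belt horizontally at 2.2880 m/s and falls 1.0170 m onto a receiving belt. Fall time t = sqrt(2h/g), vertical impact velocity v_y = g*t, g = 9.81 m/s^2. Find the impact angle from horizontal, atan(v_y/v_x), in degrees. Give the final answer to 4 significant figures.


t = sqrt(2*1.0170/9.81) = 0.455345 s
v_y = 9.81 * 0.455345 = 4.46693 m/s
angle = atan(4.46693 / 2.2880) = 62.88 deg


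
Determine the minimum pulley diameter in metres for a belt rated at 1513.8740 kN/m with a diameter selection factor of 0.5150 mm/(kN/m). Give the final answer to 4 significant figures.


D = 1513.8740 * 0.5150 / 1000
D = 0.7796 m


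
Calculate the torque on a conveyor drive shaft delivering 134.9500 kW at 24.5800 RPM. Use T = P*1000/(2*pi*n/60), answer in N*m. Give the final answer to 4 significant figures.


omega = 2*pi*24.5800/60 = 2.57401 rad/s
T = 134.9500*1000 / 2.57401
T = 52430 N*m


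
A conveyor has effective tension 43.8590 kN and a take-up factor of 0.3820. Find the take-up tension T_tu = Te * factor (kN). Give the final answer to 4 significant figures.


T_tu = 43.8590 * 0.3820
T_tu = 16.75 kN


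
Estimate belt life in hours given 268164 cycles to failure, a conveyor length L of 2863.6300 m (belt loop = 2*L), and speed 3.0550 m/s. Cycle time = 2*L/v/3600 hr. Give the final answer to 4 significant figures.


cycle_time = 2 * 2863.6300 / 3.0550 / 3600 = 0.520755 hr
life = 268164 * 0.520755 = 139600 hours


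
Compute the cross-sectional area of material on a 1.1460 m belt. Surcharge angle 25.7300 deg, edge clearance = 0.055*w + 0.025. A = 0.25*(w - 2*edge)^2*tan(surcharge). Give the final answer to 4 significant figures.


edge = 0.055*1.1460 + 0.025 = 0.08803 m
ew = 1.1460 - 2*0.08803 = 0.96994 m
A = 0.25 * 0.96994^2 * tan(25.7300 deg)
A = 0.1133 m^2


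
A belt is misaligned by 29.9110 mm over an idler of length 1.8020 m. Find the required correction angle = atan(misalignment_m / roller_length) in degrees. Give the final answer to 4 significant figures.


misalign_m = 29.9110 / 1000 = 0.029911 m
angle = atan(0.029911 / 1.8020)
angle = 0.9510 deg


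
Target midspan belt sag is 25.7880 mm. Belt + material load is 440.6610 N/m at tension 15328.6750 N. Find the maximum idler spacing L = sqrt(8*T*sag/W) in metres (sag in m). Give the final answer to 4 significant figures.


sag = 25.7880/1000 = 0.025788 m
L = sqrt(8 * 15328.6750 * 0.025788 / 440.6610)
L = 2.679 m


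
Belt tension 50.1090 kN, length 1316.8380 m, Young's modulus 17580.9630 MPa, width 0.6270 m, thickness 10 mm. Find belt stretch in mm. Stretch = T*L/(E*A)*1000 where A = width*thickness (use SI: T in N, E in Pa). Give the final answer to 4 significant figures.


A = 0.6270 * 0.01 = 0.00627 m^2
Stretch = 50.1090*1000 * 1316.8380 / (17580.9630e6 * 0.00627) * 1000
Stretch = 598.6 mm


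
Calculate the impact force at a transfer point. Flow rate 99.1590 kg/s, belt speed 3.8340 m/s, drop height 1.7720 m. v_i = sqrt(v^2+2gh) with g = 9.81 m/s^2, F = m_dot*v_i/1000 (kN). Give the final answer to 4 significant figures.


v_i = sqrt(3.8340^2 + 2*9.81*1.7720) = 7.03322 m/s
F = 99.1590 * 7.03322 / 1000
F = 0.6974 kN


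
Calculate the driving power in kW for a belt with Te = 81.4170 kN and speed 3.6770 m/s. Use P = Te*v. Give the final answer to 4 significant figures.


P = Te * v = 81.4170 * 3.6770
P = 299.4 kW


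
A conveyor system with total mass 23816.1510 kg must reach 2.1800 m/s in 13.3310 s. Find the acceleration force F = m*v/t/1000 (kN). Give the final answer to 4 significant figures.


F = 23816.1510 * 2.1800 / 13.3310 / 1000
F = 3.895 kN


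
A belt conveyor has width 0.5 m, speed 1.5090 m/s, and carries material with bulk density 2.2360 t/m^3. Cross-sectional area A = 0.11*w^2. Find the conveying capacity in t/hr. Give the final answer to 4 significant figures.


A = 0.11 * 0.5^2 = 0.0275 m^2
C = 0.0275 * 1.5090 * 2.2360 * 3600
C = 334.0 t/hr


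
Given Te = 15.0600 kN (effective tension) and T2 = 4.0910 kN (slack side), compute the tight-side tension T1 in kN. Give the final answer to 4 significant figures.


T1 = Te + T2 = 15.0600 + 4.0910
T1 = 19.15 kN


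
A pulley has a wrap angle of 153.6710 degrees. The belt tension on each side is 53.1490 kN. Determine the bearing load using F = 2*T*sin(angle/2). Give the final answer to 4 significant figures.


F = 2 * 53.1490 * sin(153.6710/2 deg)
F = 103.5 kN


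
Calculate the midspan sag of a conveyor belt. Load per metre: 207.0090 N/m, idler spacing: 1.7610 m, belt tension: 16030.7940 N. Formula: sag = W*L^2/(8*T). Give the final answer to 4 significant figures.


sag = 207.0090 * 1.7610^2 / (8 * 16030.7940)
sag = 0.005006 m


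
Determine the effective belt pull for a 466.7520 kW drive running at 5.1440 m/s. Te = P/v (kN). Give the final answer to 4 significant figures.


Te = P / v = 466.7520 / 5.1440
Te = 90.74 kN


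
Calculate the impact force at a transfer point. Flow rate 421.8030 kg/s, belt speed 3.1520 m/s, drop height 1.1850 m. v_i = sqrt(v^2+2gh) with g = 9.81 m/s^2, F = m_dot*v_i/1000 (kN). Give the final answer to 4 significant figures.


v_i = sqrt(3.1520^2 + 2*9.81*1.1850) = 5.76063 m/s
F = 421.8030 * 5.76063 / 1000
F = 2.430 kN


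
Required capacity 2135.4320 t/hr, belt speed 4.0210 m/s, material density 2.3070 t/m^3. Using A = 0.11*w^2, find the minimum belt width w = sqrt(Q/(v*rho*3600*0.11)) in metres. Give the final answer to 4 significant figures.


A_req = 2135.4320 / (4.0210 * 2.3070 * 3600) = 0.0639443 m^2
w = sqrt(0.0639443 / 0.11)
w = 0.7624 m


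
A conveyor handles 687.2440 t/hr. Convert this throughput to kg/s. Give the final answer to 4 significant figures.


m_dot = 687.2440 * 1000 / 3600
m_dot = 190.9 kg/s


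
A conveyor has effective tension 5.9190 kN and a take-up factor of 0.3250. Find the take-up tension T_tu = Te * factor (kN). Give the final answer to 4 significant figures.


T_tu = 5.9190 * 0.3250
T_tu = 1.924 kN


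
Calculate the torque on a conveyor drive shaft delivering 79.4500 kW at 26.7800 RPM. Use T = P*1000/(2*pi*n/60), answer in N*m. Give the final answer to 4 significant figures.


omega = 2*pi*26.7800/60 = 2.8044 rad/s
T = 79.4500*1000 / 2.8044
T = 28330 N*m


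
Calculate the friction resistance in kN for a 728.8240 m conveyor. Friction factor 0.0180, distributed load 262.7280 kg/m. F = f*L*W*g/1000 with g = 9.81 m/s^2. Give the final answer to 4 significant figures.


F = 0.0180 * 728.8240 * 262.7280 * 9.81 / 1000
F = 33.81 kN


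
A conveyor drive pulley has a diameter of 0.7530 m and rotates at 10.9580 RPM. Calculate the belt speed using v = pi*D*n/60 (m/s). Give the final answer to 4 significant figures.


v = pi * 0.7530 * 10.9580 / 60
v = 0.4320 m/s


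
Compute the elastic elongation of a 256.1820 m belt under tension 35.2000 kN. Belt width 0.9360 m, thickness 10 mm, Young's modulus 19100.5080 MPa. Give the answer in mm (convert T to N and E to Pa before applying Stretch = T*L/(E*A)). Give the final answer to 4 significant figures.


A = 0.9360 * 0.01 = 0.00936 m^2
Stretch = 35.2000*1000 * 256.1820 / (19100.5080e6 * 0.00936) * 1000
Stretch = 50.44 mm


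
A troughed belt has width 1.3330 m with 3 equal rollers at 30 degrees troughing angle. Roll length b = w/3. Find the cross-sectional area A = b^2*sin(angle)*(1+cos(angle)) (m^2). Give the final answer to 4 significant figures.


b = 1.3330/3 = 0.444333 m
A = 0.444333^2 * sin(30 deg) * (1 + cos(30 deg))
A = 0.1842 m^2


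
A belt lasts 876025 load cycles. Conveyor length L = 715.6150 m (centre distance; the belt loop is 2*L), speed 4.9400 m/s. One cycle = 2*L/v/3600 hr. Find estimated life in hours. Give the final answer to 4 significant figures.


cycle_time = 2 * 715.6150 / 4.9400 / 3600 = 0.0804785 hr
life = 876025 * 0.0804785 = 70500 hours


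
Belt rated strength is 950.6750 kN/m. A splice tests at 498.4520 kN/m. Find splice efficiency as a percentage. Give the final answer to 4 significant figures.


Eff = 498.4520 / 950.6750 * 100
Eff = 52.43 %


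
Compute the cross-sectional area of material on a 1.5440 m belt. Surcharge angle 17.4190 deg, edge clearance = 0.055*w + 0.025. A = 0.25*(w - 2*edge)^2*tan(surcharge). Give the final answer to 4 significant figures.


edge = 0.055*1.5440 + 0.025 = 0.10992 m
ew = 1.5440 - 2*0.10992 = 1.32416 m
A = 0.25 * 1.32416^2 * tan(17.4190 deg)
A = 0.1375 m^2


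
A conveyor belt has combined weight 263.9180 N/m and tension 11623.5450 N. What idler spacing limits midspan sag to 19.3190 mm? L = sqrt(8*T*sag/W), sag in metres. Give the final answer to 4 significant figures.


sag = 19.3190/1000 = 0.019319 m
L = sqrt(8 * 11623.5450 * 0.019319 / 263.9180)
L = 2.609 m


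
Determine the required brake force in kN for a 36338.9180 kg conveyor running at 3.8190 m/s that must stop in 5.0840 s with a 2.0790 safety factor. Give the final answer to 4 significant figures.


F = 36338.9180 * 3.8190 / 5.0840 * 2.0790 / 1000
F = 56.75 kN


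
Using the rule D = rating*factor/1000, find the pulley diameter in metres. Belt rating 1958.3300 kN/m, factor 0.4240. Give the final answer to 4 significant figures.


D = 1958.3300 * 0.4240 / 1000
D = 0.8303 m


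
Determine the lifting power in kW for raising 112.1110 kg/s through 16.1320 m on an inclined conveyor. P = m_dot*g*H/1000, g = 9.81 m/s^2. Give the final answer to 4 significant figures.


P = 112.1110 * 9.81 * 16.1320 / 1000
P = 17.74 kW


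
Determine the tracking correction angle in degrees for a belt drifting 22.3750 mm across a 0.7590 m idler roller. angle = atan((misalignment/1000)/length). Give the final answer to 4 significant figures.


misalign_m = 22.3750 / 1000 = 0.022375 m
angle = atan(0.022375 / 0.7590)
angle = 1.689 deg


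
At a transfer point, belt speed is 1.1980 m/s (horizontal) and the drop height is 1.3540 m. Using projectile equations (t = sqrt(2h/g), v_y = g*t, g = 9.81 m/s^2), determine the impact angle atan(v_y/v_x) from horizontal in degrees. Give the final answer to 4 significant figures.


t = sqrt(2*1.3540/9.81) = 0.5254 s
v_y = 9.81 * 0.5254 = 5.15417 m/s
angle = atan(5.15417 / 1.1980) = 76.91 deg


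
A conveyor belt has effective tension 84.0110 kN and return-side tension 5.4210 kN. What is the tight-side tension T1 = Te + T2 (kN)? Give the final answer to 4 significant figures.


T1 = Te + T2 = 84.0110 + 5.4210
T1 = 89.43 kN


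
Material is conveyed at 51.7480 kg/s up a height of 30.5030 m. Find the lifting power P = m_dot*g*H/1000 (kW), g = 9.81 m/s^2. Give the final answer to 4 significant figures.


P = 51.7480 * 9.81 * 30.5030 / 1000
P = 15.48 kW


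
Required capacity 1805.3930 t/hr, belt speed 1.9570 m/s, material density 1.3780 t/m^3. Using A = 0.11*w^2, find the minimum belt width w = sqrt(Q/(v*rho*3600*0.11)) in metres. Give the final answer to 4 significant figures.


A_req = 1805.3930 / (1.9570 * 1.3780 * 3600) = 0.185964 m^2
w = sqrt(0.185964 / 0.11)
w = 1.300 m


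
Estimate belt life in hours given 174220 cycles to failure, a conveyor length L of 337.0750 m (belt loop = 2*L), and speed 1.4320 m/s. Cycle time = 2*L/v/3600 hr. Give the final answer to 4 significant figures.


cycle_time = 2 * 337.0750 / 1.4320 / 3600 = 0.130771 hr
life = 174220 * 0.130771 = 22780 hours


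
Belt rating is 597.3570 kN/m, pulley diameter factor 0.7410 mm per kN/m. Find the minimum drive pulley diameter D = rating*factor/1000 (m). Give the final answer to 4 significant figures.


D = 597.3570 * 0.7410 / 1000
D = 0.4426 m


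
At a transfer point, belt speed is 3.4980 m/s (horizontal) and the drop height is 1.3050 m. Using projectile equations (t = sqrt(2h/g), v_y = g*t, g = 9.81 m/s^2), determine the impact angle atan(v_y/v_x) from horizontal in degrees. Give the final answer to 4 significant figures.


t = sqrt(2*1.3050/9.81) = 0.515805 s
v_y = 9.81 * 0.515805 = 5.06005 m/s
angle = atan(5.06005 / 3.4980) = 55.34 deg


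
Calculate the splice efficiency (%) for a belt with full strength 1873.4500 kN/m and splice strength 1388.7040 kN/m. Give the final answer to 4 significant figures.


Eff = 1388.7040 / 1873.4500 * 100
Eff = 74.13 %


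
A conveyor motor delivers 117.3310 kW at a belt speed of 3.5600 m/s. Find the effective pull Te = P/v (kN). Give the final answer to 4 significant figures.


Te = P / v = 117.3310 / 3.5600
Te = 32.96 kN


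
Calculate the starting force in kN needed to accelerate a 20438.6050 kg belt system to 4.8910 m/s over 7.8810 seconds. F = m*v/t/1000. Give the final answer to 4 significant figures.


F = 20438.6050 * 4.8910 / 7.8810 / 1000
F = 12.68 kN


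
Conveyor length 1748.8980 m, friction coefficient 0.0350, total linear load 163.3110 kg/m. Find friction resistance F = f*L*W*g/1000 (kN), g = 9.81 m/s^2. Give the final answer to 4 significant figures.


F = 0.0350 * 1748.8980 * 163.3110 * 9.81 / 1000
F = 98.07 kN


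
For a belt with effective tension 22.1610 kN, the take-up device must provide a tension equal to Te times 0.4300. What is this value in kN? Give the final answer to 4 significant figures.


T_tu = 22.1610 * 0.4300
T_tu = 9.529 kN


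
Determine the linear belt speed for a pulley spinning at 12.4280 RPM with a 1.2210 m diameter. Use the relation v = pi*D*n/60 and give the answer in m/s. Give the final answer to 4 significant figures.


v = pi * 1.2210 * 12.4280 / 60
v = 0.7945 m/s


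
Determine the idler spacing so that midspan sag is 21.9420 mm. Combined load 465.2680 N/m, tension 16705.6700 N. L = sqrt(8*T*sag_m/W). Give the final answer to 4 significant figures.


sag = 21.9420/1000 = 0.021942 m
L = sqrt(8 * 16705.6700 * 0.021942 / 465.2680)
L = 2.511 m


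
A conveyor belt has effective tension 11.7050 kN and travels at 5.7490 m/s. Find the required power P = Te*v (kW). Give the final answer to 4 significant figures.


P = Te * v = 11.7050 * 5.7490
P = 67.29 kW


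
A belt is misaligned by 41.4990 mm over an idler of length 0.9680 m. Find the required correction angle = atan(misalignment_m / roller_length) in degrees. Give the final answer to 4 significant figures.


misalign_m = 41.4990 / 1000 = 0.041499 m
angle = atan(0.041499 / 0.9680)
angle = 2.455 deg


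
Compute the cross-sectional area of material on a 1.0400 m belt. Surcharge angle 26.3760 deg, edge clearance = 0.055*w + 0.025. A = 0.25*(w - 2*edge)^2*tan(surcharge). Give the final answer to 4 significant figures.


edge = 0.055*1.0400 + 0.025 = 0.0822 m
ew = 1.0400 - 2*0.0822 = 0.8756 m
A = 0.25 * 0.8756^2 * tan(26.3760 deg)
A = 0.09505 m^2


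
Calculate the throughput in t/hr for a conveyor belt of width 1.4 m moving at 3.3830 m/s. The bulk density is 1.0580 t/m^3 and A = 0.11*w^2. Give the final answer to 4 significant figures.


A = 0.11 * 1.4^2 = 0.2156 m^2
C = 0.2156 * 3.3830 * 1.0580 * 3600
C = 2778 t/hr


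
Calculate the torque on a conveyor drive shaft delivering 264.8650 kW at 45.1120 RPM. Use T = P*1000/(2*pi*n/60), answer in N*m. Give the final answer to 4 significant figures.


omega = 2*pi*45.1120/60 = 4.72412 rad/s
T = 264.8650*1000 / 4.72412
T = 56070 N*m


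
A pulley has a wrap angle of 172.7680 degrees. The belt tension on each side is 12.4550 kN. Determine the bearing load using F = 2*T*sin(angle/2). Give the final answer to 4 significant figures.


F = 2 * 12.4550 * sin(172.7680/2 deg)
F = 24.86 kN


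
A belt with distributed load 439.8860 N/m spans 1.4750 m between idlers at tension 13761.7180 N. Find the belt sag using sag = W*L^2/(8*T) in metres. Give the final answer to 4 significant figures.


sag = 439.8860 * 1.4750^2 / (8 * 13761.7180)
sag = 0.008693 m


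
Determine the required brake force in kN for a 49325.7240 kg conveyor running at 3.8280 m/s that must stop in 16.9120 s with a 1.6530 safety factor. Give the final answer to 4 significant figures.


F = 49325.7240 * 3.8280 / 16.9120 * 1.6530 / 1000
F = 18.46 kN


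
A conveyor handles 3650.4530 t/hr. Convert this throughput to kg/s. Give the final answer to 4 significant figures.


m_dot = 3650.4530 * 1000 / 3600
m_dot = 1014 kg/s


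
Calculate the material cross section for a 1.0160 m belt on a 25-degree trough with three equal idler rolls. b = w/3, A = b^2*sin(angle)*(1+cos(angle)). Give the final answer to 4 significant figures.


b = 1.0160/3 = 0.338667 m
A = 0.338667^2 * sin(25 deg) * (1 + cos(25 deg))
A = 0.09240 m^2


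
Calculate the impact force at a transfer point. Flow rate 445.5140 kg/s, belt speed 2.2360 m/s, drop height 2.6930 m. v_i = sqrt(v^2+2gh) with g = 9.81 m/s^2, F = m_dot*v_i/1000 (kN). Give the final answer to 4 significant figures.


v_i = sqrt(2.2360^2 + 2*9.81*2.6930) = 7.60502 m/s
F = 445.5140 * 7.60502 / 1000
F = 3.388 kN


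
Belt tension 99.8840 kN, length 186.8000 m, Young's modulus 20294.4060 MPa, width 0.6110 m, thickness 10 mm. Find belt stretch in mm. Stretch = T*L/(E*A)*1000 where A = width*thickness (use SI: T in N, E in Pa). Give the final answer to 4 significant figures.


A = 0.6110 * 0.01 = 0.00611 m^2
Stretch = 99.8840*1000 * 186.8000 / (20294.4060e6 * 0.00611) * 1000
Stretch = 150.5 mm


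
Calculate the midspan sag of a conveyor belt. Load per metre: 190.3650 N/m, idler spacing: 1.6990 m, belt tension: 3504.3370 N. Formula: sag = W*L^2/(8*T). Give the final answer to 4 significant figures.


sag = 190.3650 * 1.6990^2 / (8 * 3504.3370)
sag = 0.01960 m


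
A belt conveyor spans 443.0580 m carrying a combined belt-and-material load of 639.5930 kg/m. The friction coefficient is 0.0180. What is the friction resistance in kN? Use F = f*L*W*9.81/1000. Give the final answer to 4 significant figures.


F = 0.0180 * 443.0580 * 639.5930 * 9.81 / 1000
F = 50.04 kN


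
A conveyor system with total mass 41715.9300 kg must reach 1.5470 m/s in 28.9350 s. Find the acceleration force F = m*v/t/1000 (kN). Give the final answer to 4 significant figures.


F = 41715.9300 * 1.5470 / 28.9350 / 1000
F = 2.230 kN


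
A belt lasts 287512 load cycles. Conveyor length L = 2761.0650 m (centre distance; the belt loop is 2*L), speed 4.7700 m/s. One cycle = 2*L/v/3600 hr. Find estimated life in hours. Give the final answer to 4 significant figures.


cycle_time = 2 * 2761.0650 / 4.7700 / 3600 = 0.321578 hr
life = 287512 * 0.321578 = 92460 hours


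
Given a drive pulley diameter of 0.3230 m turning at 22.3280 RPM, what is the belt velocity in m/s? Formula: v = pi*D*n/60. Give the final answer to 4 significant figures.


v = pi * 0.3230 * 22.3280 / 60
v = 0.3776 m/s


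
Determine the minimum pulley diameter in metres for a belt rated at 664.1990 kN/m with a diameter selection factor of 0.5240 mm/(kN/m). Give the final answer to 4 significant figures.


D = 664.1990 * 0.5240 / 1000
D = 0.3480 m


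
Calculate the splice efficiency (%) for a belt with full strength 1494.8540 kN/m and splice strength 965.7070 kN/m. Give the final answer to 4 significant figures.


Eff = 965.7070 / 1494.8540 * 100
Eff = 64.60 %


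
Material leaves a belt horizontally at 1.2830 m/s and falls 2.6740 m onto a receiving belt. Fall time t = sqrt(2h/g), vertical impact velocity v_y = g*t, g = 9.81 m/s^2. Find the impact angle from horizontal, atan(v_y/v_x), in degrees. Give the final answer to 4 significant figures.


t = sqrt(2*2.6740/9.81) = 0.738348 s
v_y = 9.81 * 0.738348 = 7.24319 m/s
angle = atan(7.24319 / 1.2830) = 79.96 deg


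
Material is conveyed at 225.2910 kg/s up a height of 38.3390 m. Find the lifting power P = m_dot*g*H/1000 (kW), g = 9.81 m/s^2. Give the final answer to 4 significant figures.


P = 225.2910 * 9.81 * 38.3390 / 1000
P = 84.73 kW


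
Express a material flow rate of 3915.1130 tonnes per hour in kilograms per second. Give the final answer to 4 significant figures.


m_dot = 3915.1130 * 1000 / 3600
m_dot = 1088 kg/s


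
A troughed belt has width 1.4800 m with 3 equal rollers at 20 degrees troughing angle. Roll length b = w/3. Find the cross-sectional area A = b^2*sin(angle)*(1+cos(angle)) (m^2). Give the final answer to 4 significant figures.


b = 1.4800/3 = 0.493333 m
A = 0.493333^2 * sin(20 deg) * (1 + cos(20 deg))
A = 0.1615 m^2


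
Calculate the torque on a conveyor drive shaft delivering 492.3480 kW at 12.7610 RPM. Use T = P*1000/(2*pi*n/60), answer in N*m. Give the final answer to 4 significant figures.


omega = 2*pi*12.7610/60 = 1.33633 rad/s
T = 492.3480*1000 / 1.33633
T = 368400 N*m


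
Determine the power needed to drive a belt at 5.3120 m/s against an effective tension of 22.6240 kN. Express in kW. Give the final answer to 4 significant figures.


P = Te * v = 22.6240 * 5.3120
P = 120.2 kW


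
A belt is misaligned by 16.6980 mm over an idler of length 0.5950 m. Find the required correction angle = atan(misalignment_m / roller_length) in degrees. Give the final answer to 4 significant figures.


misalign_m = 16.6980 / 1000 = 0.016698 m
angle = atan(0.016698 / 0.5950)
angle = 1.608 deg


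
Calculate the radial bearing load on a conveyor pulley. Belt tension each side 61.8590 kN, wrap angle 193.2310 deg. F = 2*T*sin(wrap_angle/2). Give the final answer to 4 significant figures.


F = 2 * 61.8590 * sin(193.2310/2 deg)
F = 122.9 kN
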